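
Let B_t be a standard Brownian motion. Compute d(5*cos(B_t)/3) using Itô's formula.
d(5*cos(B_t)/3) = (-5*cos(B_t)/6) dt + (-5*sin(B_t)/3) dB_t

Itô's formula for f(B_t) gives d f(B_t) = f'(B_t) dB_t + (1/2) f''(B_t) dt. Compute derivatives of f(x) = 5*cos(x)/3:
  f'(x)  = -5*sin(x)/3
  f''(x) = -5*cos(x)/3
Substitute x = B_t and multiply the f'' term by 1/2:
  drift     = (1/2) * (-5*cos(x)/3) evaluated at B_t = -5*cos(B_t)/6
  diffusion = (-5*sin(x)/3) evaluated at B_t = -5*sin(B_t)/3
Therefore d(5*cos(B_t)/3) = (-5*cos(B_t)/6) dt + (-5*sin(B_t)/3) dB_t.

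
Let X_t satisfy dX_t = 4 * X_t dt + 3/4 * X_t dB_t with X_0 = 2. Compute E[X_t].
E[X_t] = 2*exp(4*t)

For GBM dX = mu X dt + sigma X dB with X_0 = x_0, apply Itô to Y = log X: dY = (mu - sigma^2/2) dt + sigma dB, so Y_t = log(x_0) + (mu - sigma^2/2) t + sigma B_t and hence X_t = x_0 * exp((mu - sigma^2/2) t + sigma B_t).
With mu = 4, sigma = 3/4, x_0 = 2, this gives:
  X_t = 2 * exp((119/32) * t + (3/4) * B_t).
Since sigma*B_t ~ Normal(0, sigma^2 t), E[exp(sigma*B_t)] = exp(sigma^2 t / 2); so E[X_t] = x_0 * exp((mu - sigma^2/2) t) * exp(sigma^2 t / 2) = x_0 * exp(mu t) = 2*exp(4*t).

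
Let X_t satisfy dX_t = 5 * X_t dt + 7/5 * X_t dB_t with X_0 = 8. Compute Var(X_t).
Var(X_t) = 64*(exp(49*t/25) - 1)*exp(10*t)

For GBM dX = mu X dt + sigma X dB with X_0 = x_0, apply Itô to Y = log X: dY = (mu - sigma^2/2) dt + sigma dB, so Y_t = log(x_0) + (mu - sigma^2/2) t + sigma B_t and hence X_t = x_0 * exp((mu - sigma^2/2) t + sigma B_t).
With mu = 5, sigma = 7/5, x_0 = 8, this gives:
  X_t = 8 * exp((201/50) * t + (7/5) * B_t).
Since sigma*B_t ~ Normal(0, sigma^2 t), E[exp(sigma*B_t)] = exp(sigma^2 t / 2); so E[X_t] = x_0 * exp((mu - sigma^2/2) t) * exp(sigma^2 t / 2) = x_0 * exp(mu t) = 8*exp(5*t).
Var(X_t) = E[X_t^2] - (E[X_t])^2 = x_0^2 * exp(2 mu t) * (exp(sigma^2 t) - 1) = 64*(exp(49*t/25) - 1)*exp(10*t).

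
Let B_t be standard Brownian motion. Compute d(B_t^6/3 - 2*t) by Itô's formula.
d(B_t^6/3 - 2*t) = (5*B_t^4 - 2) dt + (2*B_t^5) dB_t

Itô's formula for f(t, x): d f(t, B_t) = (f_t + (1/2) f_xx) dt + f_x dB_t. Compute partials of f(t, x) = -2*t + x^6/3:
  f_t(t,x)  = -2
  f_x(t,x)  = 2*x^5
  f_xx(t,x) = 10*x^4
Assemble drift = f_t + (1/2) f_xx = 5*x^4 - 2 and diffusion = f_x = 2*x^5. Substituting x = B_t:
  d(B_t^6/3 - 2*t) = (5*B_t^4 - 2) dt + (2*B_t^5) dB_t.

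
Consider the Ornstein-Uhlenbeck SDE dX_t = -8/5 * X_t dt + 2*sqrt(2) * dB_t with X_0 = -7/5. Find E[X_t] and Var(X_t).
E[X_t] = -7*exp(-8*t/5)/5; Var(X_t) = 5/2 - 5*exp(-16*t/5)/2

The OU SDE dX = -theta X dt + sigma dB admits the integrating factor exp(theta t): d(exp(theta t) X_t) = sigma exp(theta t) dB_t. Integrating from 0 to t:
  X_t = x_0 * exp(-theta t) + sigma * int_0^t exp(-theta (t-s)) dB_s.
The Itô integral has mean 0 and (by the Itô isometry) variance sigma^2 * int_0^t exp(-2 theta (t - s)) ds = sigma^2 * (1 - exp(-2 theta t)) / (2 theta).
With theta = 8/5, sigma = 2*sqrt(2), x_0 = -7/5:
  E[X_t] = -7/5 * exp(-8/5 t) = -7*exp(-8*t/5)/5
  Var(X_t) = (2*sqrt(2))^2 * (1 - exp(-2*8/5 t)) / (2 * 8/5) = 5/2 - 5*exp(-16*t/5)/2.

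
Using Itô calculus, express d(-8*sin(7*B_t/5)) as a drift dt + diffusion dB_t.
d(-8*sin(7*B_t/5)) = (196*sin(7*B_t/5)/25) dt + (-56*cos(7*B_t/5)/5) dB_t

Itô's formula for f(B_t) gives d f(B_t) = f'(B_t) dB_t + (1/2) f''(B_t) dt. Compute derivatives of f(x) = -8*sin(7*x/5):
  f'(x)  = -56*cos(7*x/5)/5
  f''(x) = 392*sin(7*x/5)/25
Substitute x = B_t and multiply the f'' term by 1/2:
  drift     = (1/2) * (392*sin(7*x/5)/25) evaluated at B_t = 196*sin(7*B_t/5)/25
  diffusion = (-56*cos(7*x/5)/5) evaluated at B_t = -56*cos(7*B_t/5)/5
Therefore d(-8*sin(7*B_t/5)) = (196*sin(7*B_t/5)/25) dt + (-56*cos(7*B_t/5)/5) dB_t.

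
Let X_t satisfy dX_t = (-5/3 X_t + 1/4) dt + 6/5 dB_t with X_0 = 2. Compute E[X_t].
E[X_t] = 3/20 + 37*exp(-5*t/3)/20

Taking expectations and using E[dB_t] = 0, the mean m(t) = E[X_t] satisfies the ODE m'(t) = a m(t) + b with m(0) = x_0. With a = -5/3, b = 1/4, x_0 = 2, the solution is
  m(t) = x_0 * exp(a t) + (b/a) * (exp(a t) - 1)
       = 2 * exp((-5/3) t) + ((1/4)/(-5/3)) * (exp((-5/3) t) - 1)
       = 3/20 + 37*exp(-5*t/3)/20.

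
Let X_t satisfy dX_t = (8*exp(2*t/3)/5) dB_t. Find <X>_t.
<X>_t = 48*exp(4*t/3)/25 - 48/25

For an Itô process dX_t = a(t) dt + b(t) dB_t, the quadratic variation is <X>_t = int_0^t b(s)^2 ds (the drift term does not contribute). Here b(s) = 8*exp(2*s/3)/5, so
  b(s)^2 = 64*exp(4*s/3)/25.
Integrating from 0 to t:
  <X>_t = int_0^t (64*exp(4*s/3)/25) ds = 48*exp(4*t/3)/25 - 48/25.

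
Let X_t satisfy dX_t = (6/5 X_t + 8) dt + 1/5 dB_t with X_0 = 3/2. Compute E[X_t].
E[X_t] = 49*exp(6*t/5)/6 - 20/3

Taking expectations and using E[dB_t] = 0, the mean m(t) = E[X_t] satisfies the ODE m'(t) = a m(t) + b with m(0) = x_0. With a = 6/5, b = 8, x_0 = 3/2, the solution is
  m(t) = x_0 * exp(a t) + (b/a) * (exp(a t) - 1)
       = (3/2) * exp((6/5) t) + (8/(6/5)) * (exp((6/5) t) - 1)
       = 49*exp(6*t/5)/6 - 20/3.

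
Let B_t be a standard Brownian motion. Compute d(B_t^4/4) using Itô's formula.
d(B_t^4/4) = (3*B_t^2/2) dt + (B_t^3) dB_t

Itô's formula for f(B_t) gives d f(B_t) = f'(B_t) dB_t + (1/2) f''(B_t) dt. Compute derivatives of f(x) = x^4/4:
  f'(x)  = x^3
  f''(x) = 3*x^2
Substitute x = B_t and multiply the f'' term by 1/2:
  drift     = (1/2) * (3*x^2) evaluated at B_t = 3*B_t^2/2
  diffusion = (x^3) evaluated at B_t = B_t^3
Therefore d(B_t^4/4) = (3*B_t^2/2) dt + (B_t^3) dB_t.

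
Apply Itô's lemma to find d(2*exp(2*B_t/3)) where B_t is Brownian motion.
d(2*exp(2*B_t/3)) = (4*exp(2*B_t/3)/9) dt + (4*exp(2*B_t/3)/3) dB_t

Itô's formula for f(B_t) gives d f(B_t) = f'(B_t) dB_t + (1/2) f''(B_t) dt. Compute derivatives of f(x) = 2*exp(2*x/3):
  f'(x)  = 4*exp(2*x/3)/3
  f''(x) = 8*exp(2*x/3)/9
Substitute x = B_t and multiply the f'' term by 1/2:
  drift     = (1/2) * (8*exp(2*x/3)/9) evaluated at B_t = 4*exp(2*B_t/3)/9
  diffusion = (4*exp(2*x/3)/3) evaluated at B_t = 4*exp(2*B_t/3)/3
Therefore d(2*exp(2*B_t/3)) = (4*exp(2*B_t/3)/9) dt + (4*exp(2*B_t/3)/3) dB_t.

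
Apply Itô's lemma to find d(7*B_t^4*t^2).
d(7*B_t^4*t^2) = (14*B_t^2*t*(B_t^2 + 3*t)) dt + (28*B_t^3*t^2) dB_t

Itô's formula for f(t, x): d f(t, B_t) = (f_t + (1/2) f_xx) dt + f_x dB_t. Compute partials of f(t, x) = 7*t^2*x^4:
  f_t(t,x)  = 14*t*x^4
  f_x(t,x)  = 28*t^2*x^3
  f_xx(t,x) = 84*t^2*x^2
Assemble drift = f_t + (1/2) f_xx = 14*t*x^2*(3*t + x^2) and diffusion = f_x = 28*t^2*x^3. Substituting x = B_t:
  d(7*B_t^4*t^2) = (14*B_t^2*t*(B_t^2 + 3*t)) dt + (28*B_t^3*t^2) dB_t.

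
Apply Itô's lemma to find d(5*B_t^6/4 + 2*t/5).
d(5*B_t^6/4 + 2*t/5) = (75*B_t^4/4 + 2/5) dt + (15*B_t^5/2) dB_t

Itô's formula for f(t, x): d f(t, B_t) = (f_t + (1/2) f_xx) dt + f_x dB_t. Compute partials of f(t, x) = 2*t/5 + 5*x^6/4:
  f_t(t,x)  = 2/5
  f_x(t,x)  = 15*x^5/2
  f_xx(t,x) = 75*x^4/2
Assemble drift = f_t + (1/2) f_xx = 75*x^4/4 + 2/5 and diffusion = f_x = 15*x^5/2. Substituting x = B_t:
  d(5*B_t^6/4 + 2*t/5) = (75*B_t^4/4 + 2/5) dt + (15*B_t^5/2) dB_t.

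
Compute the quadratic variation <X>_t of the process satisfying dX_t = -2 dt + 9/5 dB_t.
<X>_t = 81*t/25

For an Itô process dX_t = a(t) dt + b(t) dB_t, the quadratic variation is <X>_t = int_0^t b(s)^2 ds (the drift term does not contribute). Here b(s) = 9/5, so
  b(s)^2 = 81/25.
Integrating from 0 to t:
  <X>_t = int_0^t (81/25) ds = 81*t/25.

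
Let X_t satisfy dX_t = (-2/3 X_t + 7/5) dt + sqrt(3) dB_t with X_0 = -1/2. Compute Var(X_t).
Var(X_t) = 9/4 - 9*exp(-4*t/3)/4

The variance V(t) = Var(X_t) satisfies V'(t) = 2 a V(t) + c^2 with V(0) = 0 (drift coefficient is linear in X, diffusion is constant). With a = -2/3, c = sqrt(3), the solution is
  V(t) = (c^2 / (2 a)) * (exp(2 a t) - 1)
       = (sqrt(3)^2 / (2*(-2/3))) * (exp((-4/3) t) - 1)
       = 9/4 - 9*exp(-4*t/3)/4.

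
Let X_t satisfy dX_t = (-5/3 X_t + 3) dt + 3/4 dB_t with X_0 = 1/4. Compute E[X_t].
E[X_t] = 9/5 - 31*exp(-5*t/3)/20

Taking expectations and using E[dB_t] = 0, the mean m(t) = E[X_t] satisfies the ODE m'(t) = a m(t) + b with m(0) = x_0. With a = -5/3, b = 3, x_0 = 1/4, the solution is
  m(t) = x_0 * exp(a t) + (b/a) * (exp(a t) - 1)
       = (1/4) * exp((-5/3) t) + (3/(-5/3)) * (exp((-5/3) t) - 1)
       = 9/5 - 31*exp(-5*t/3)/20.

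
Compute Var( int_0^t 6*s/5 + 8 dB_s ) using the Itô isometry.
Var = 4*t*(3*t^2 + 60*t + 400)/25

The Itô integral of a deterministic integrand f(s) has mean 0 because each increment f(s) * (B_{s+ds} - B_s) has mean 0. By the Itô isometry:
  Var( int_0^t f(s) dB_s ) = E[ (int_0^t f(s) dB_s)^2 ] = int_0^t f(s)^2 ds.
Here f(s) = 6*s/5 + 8, so f(s)^2 = 4*(3*s + 20)^2/25. Integrate:
  int_0^t (4*(3*s + 20)^2/25) ds = 4*t*(3*t^2 + 60*t + 400)/25.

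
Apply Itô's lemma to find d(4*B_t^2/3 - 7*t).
d(4*B_t^2/3 - 7*t) = (-17/3) dt + (8*B_t/3) dB_t

Itô's formula for f(t, x): d f(t, B_t) = (f_t + (1/2) f_xx) dt + f_x dB_t. Compute partials of f(t, x) = -7*t + 4*x^2/3:
  f_t(t,x)  = -7
  f_x(t,x)  = 8*x/3
  f_xx(t,x) = 8/3
Assemble drift = f_t + (1/2) f_xx = -17/3 and diffusion = f_x = 8*x/3. Substituting x = B_t:
  d(4*B_t^2/3 - 7*t) = (-17/3) dt + (8*B_t/3) dB_t.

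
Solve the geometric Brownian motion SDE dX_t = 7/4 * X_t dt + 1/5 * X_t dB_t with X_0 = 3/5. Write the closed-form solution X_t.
X_t = 3/5 * exp((173/100) * t + (1/5) * B_t)

For GBM dX = mu X dt + sigma X dB with X_0 = x_0, apply Itô to Y = log X: dY = (mu - sigma^2/2) dt + sigma dB, so Y_t = log(x_0) + (mu - sigma^2/2) t + sigma B_t and hence X_t = x_0 * exp((mu - sigma^2/2) t + sigma B_t).
With mu = 7/4, sigma = 1/5, x_0 = 3/5, this gives:
  X_t = 3/5 * exp((173/100) * t + (1/5) * B_t).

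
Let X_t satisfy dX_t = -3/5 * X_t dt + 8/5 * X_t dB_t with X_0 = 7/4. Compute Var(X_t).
Var(X_t) = (49*exp(64*t/25) - 49)*exp(-6*t/5)/16

For GBM dX = mu X dt + sigma X dB with X_0 = x_0, apply Itô to Y = log X: dY = (mu - sigma^2/2) dt + sigma dB, so Y_t = log(x_0) + (mu - sigma^2/2) t + sigma B_t and hence X_t = x_0 * exp((mu - sigma^2/2) t + sigma B_t).
With mu = -3/5, sigma = 8/5, x_0 = 7/4, this gives:
  X_t = 7/4 * exp((-47/25) * t + (8/5) * B_t).
Since sigma*B_t ~ Normal(0, sigma^2 t), E[exp(sigma*B_t)] = exp(sigma^2 t / 2); so E[X_t] = x_0 * exp((mu - sigma^2/2) t) * exp(sigma^2 t / 2) = x_0 * exp(mu t) = 7*exp(-3*t/5)/4.
Var(X_t) = E[X_t^2] - (E[X_t])^2 = x_0^2 * exp(2 mu t) * (exp(sigma^2 t) - 1) = (49*exp(64*t/25) - 49)*exp(-6*t/5)/16.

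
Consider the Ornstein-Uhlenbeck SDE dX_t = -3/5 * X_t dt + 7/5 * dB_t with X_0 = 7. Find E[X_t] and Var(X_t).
E[X_t] = 7*exp(-3*t/5); Var(X_t) = 49/30 - 49*exp(-6*t/5)/30

The OU SDE dX = -theta X dt + sigma dB admits the integrating factor exp(theta t): d(exp(theta t) X_t) = sigma exp(theta t) dB_t. Integrating from 0 to t:
  X_t = x_0 * exp(-theta t) + sigma * int_0^t exp(-theta (t-s)) dB_s.
The Itô integral has mean 0 and (by the Itô isometry) variance sigma^2 * int_0^t exp(-2 theta (t - s)) ds = sigma^2 * (1 - exp(-2 theta t)) / (2 theta).
With theta = 3/5, sigma = 7/5, x_0 = 7:
  E[X_t] = 7 * exp(-3/5 t) = 7*exp(-3*t/5)
  Var(X_t) = (7/5)^2 * (1 - exp(-2*3/5 t)) / (2 * 3/5) = 49/30 - 49*exp(-6*t/5)/30.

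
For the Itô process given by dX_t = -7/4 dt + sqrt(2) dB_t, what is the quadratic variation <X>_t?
<X>_t = 2*t

For an Itô process dX_t = a(t) dt + b(t) dB_t, the quadratic variation is <X>_t = int_0^t b(s)^2 ds (the drift term does not contribute). Here b(s) = sqrt(2), so
  b(s)^2 = 2.
Integrating from 0 to t:
  <X>_t = int_0^t (2) ds = 2*t.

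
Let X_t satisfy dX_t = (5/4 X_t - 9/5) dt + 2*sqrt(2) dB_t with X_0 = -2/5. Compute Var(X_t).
Var(X_t) = 16*exp(5*t/2)/5 - 16/5

The variance V(t) = Var(X_t) satisfies V'(t) = 2 a V(t) + c^2 with V(0) = 0 (drift coefficient is linear in X, diffusion is constant). With a = 5/4, c = 2*sqrt(2), the solution is
  V(t) = (c^2 / (2 a)) * (exp(2 a t) - 1)
       = ((2*sqrt(2))^2 / (2*(5/4))) * (exp((5/2) t) - 1)
       = 16*exp(5*t/2)/5 - 16/5.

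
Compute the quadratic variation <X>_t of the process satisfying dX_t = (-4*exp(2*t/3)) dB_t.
<X>_t = 12*exp(4*t/3) - 12

For an Itô process dX_t = a(t) dt + b(t) dB_t, the quadratic variation is <X>_t = int_0^t b(s)^2 ds (the drift term does not contribute). Here b(s) = -4*exp(2*s/3), so
  b(s)^2 = 16*exp(4*s/3).
Integrating from 0 to t:
  <X>_t = int_0^t (16*exp(4*s/3)) ds = 12*exp(4*t/3) - 12.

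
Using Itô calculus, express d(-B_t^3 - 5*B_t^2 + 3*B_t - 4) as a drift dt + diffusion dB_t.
d(-B_t^3 - 5*B_t^2 + 3*B_t - 4) = (-3*B_t - 5) dt + (-3*B_t^2 - 10*B_t + 3) dB_t

Itô's formula for f(B_t) gives d f(B_t) = f'(B_t) dB_t + (1/2) f''(B_t) dt. Compute derivatives of f(x) = -x^3 - 5*x^2 + 3*x - 4:
  f'(x)  = -3*x^2 - 10*x + 3
  f''(x) = -6*x - 10
Substitute x = B_t and multiply the f'' term by 1/2:
  drift     = (1/2) * (-6*x - 10) evaluated at B_t = -3*B_t - 5
  diffusion = (-3*x^2 - 10*x + 3) evaluated at B_t = -3*B_t^2 - 10*B_t + 3
Therefore d(-B_t^3 - 5*B_t^2 + 3*B_t - 4) = (-3*B_t - 5) dt + (-3*B_t^2 - 10*B_t + 3) dB_t.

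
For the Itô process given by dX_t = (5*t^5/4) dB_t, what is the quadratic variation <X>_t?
<X>_t = 25*t^11/176

For an Itô process dX_t = a(t) dt + b(t) dB_t, the quadratic variation is <X>_t = int_0^t b(s)^2 ds (the drift term does not contribute). Here b(s) = 5*s^5/4, so
  b(s)^2 = 25*s^10/16.
Integrating from 0 to t:
  <X>_t = int_0^t (25*s^10/16) ds = 25*t^11/176.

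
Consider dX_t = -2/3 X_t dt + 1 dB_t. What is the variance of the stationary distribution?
lim Var(X_t) = 3/4

The OU SDE dX = -theta X dt + sigma dB admits the integrating factor exp(theta t): d(exp(theta t) X_t) = sigma exp(theta t) dB_t. Integrating from 0 to t gives X_t = x_0 * exp(-theta t) + sigma * int_0^t exp(-theta (t-s)) dB_s for any initial x_0. The Itô integral has variance (by the Itô isometry) sigma^2 * int_0^t exp(-2 theta (t - s)) ds = sigma^2 * (1 - exp(-2 theta t)) / (2 theta), independent of x_0.
With theta = 2/3, sigma = 1:
  Var(X_t) = (1)^2 * (1 - exp(-2*2/3 t)) / (2 * 2/3) = 3/4 - 3*exp(-4*t/3)/4.
As t -> infinity, exp(-2*2/3 t) -> 0, so the stationary variance is sigma^2 / (2 theta) = 3/4.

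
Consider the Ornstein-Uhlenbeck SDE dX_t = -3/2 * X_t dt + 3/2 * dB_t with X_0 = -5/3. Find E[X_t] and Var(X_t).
E[X_t] = -5*exp(-3*t/2)/3; Var(X_t) = 3/4 - 3*exp(-3*t)/4

The OU SDE dX = -theta X dt + sigma dB admits the integrating factor exp(theta t): d(exp(theta t) X_t) = sigma exp(theta t) dB_t. Integrating from 0 to t:
  X_t = x_0 * exp(-theta t) + sigma * int_0^t exp(-theta (t-s)) dB_s.
The Itô integral has mean 0 and (by the Itô isometry) variance sigma^2 * int_0^t exp(-2 theta (t - s)) ds = sigma^2 * (1 - exp(-2 theta t)) / (2 theta).
With theta = 3/2, sigma = 3/2, x_0 = -5/3:
  E[X_t] = -5/3 * exp(-3/2 t) = -5*exp(-3*t/2)/3
  Var(X_t) = (3/2)^2 * (1 - exp(-2*3/2 t)) / (2 * 3/2) = 3/4 - 3*exp(-3*t)/4.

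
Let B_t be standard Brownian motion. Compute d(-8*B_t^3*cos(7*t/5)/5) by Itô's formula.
d(-8*B_t^3*cos(7*t/5)/5) = (8*B_t*(7*B_t^2*sin(7*t/5) - 15*cos(7*t/5))/25) dt + (-24*B_t^2*cos(7*t/5)/5) dB_t

Itô's formula for f(t, x): d f(t, B_t) = (f_t + (1/2) f_xx) dt + f_x dB_t. Compute partials of f(t, x) = -8*x^3*cos(7*t/5)/5:
  f_t(t,x)  = 56*x^3*sin(7*t/5)/25
  f_x(t,x)  = -24*x^2*cos(7*t/5)/5
  f_xx(t,x) = -48*x*cos(7*t/5)/5
Assemble drift = f_t + (1/2) f_xx = 8*x*(7*x^2*sin(7*t/5) - 15*cos(7*t/5))/25 and diffusion = f_x = -24*x^2*cos(7*t/5)/5. Substituting x = B_t:
  d(-8*B_t^3*cos(7*t/5)/5) = (8*B_t*(7*B_t^2*sin(7*t/5) - 15*cos(7*t/5))/25) dt + (-24*B_t^2*cos(7*t/5)/5) dB_t.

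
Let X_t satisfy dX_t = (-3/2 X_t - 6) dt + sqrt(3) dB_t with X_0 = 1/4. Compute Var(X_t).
Var(X_t) = 1 - exp(-3*t)

The variance V(t) = Var(X_t) satisfies V'(t) = 2 a V(t) + c^2 with V(0) = 0 (drift coefficient is linear in X, diffusion is constant). With a = -3/2, c = sqrt(3), the solution is
  V(t) = (c^2 / (2 a)) * (exp(2 a t) - 1)
       = (sqrt(3)^2 / (2*(-3/2))) * (exp((-3) t) - 1)
       = 1 - exp(-3*t).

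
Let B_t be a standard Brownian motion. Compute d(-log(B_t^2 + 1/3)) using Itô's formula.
d(-log(B_t^2 + 1/3)) = (3*(3*B_t^2 - 1)/(3*B_t^2 + 1)^2) dt + (-6*B_t/(3*B_t^2 + 1)) dB_t

Itô's formula for f(B_t) gives d f(B_t) = f'(B_t) dB_t + (1/2) f''(B_t) dt. Compute derivatives of f(x) = -log(x^2 + 1/3):
  f'(x)  = -6*x/(3*x^2 + 1)
  f''(x) = 6*(3*x^2 - 1)/(3*x^2 + 1)^2
Substitute x = B_t and multiply the f'' term by 1/2:
  drift     = (1/2) * (6*(3*x^2 - 1)/(3*x^2 + 1)^2) evaluated at B_t = 3*(3*B_t^2 - 1)/(3*B_t^2 + 1)^2
  diffusion = (-6*x/(3*x^2 + 1)) evaluated at B_t = -6*B_t/(3*B_t^2 + 1)
Therefore d(-log(B_t^2 + 1/3)) = (3*(3*B_t^2 - 1)/(3*B_t^2 + 1)^2) dt + (-6*B_t/(3*B_t^2 + 1)) dB_t.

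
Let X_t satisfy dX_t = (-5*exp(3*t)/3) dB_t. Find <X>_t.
<X>_t = 25*exp(6*t)/54 - 25/54

For an Itô process dX_t = a(t) dt + b(t) dB_t, the quadratic variation is <X>_t = int_0^t b(s)^2 ds (the drift term does not contribute). Here b(s) = -5*exp(3*s)/3, so
  b(s)^2 = 25*exp(6*s)/9.
Integrating from 0 to t:
  <X>_t = int_0^t (25*exp(6*s)/9) ds = 25*exp(6*t)/54 - 25/54.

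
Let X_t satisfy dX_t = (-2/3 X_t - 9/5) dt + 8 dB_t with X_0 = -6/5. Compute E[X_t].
E[X_t] = -27/10 + 3*exp(-2*t/3)/2

Taking expectations and using E[dB_t] = 0, the mean m(t) = E[X_t] satisfies the ODE m'(t) = a m(t) + b with m(0) = x_0. With a = -2/3, b = -9/5, x_0 = -6/5, the solution is
  m(t) = x_0 * exp(a t) + (b/a) * (exp(a t) - 1)
       = (-6/5) * exp((-2/3) t) + ((-9/5)/(-2/3)) * (exp((-2/3) t) - 1)
       = -27/10 + 3*exp(-2*t/3)/2.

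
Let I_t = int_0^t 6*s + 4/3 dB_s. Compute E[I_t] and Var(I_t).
E[I_t] = 0; Var(I_t) = 4*t*(27*t^2 + 18*t + 4)/9

The Itô integral of a deterministic integrand f(s) has mean 0 because each increment f(s) * (B_{s+ds} - B_s) has mean 0. By the Itô isometry:
  Var( int_0^t f(s) dB_s ) = E[ (int_0^t f(s) dB_s)^2 ] = int_0^t f(s)^2 ds.
Here f(s) = 6*s + 4/3, so f(s)^2 = 4*(9*s + 2)^2/9. Integrate:
  int_0^t (4*(9*s + 2)^2/9) ds = 4*t*(27*t^2 + 18*t + 4)/9.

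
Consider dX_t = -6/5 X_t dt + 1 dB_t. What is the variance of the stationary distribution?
lim Var(X_t) = 5/12

The OU SDE dX = -theta X dt + sigma dB admits the integrating factor exp(theta t): d(exp(theta t) X_t) = sigma exp(theta t) dB_t. Integrating from 0 to t gives X_t = x_0 * exp(-theta t) + sigma * int_0^t exp(-theta (t-s)) dB_s for any initial x_0. The Itô integral has variance (by the Itô isometry) sigma^2 * int_0^t exp(-2 theta (t - s)) ds = sigma^2 * (1 - exp(-2 theta t)) / (2 theta), independent of x_0.
With theta = 6/5, sigma = 1:
  Var(X_t) = (1)^2 * (1 - exp(-2*6/5 t)) / (2 * 6/5) = 5/12 - 5*exp(-12*t/5)/12.
As t -> infinity, exp(-2*6/5 t) -> 0, so the stationary variance is sigma^2 / (2 theta) = 5/12.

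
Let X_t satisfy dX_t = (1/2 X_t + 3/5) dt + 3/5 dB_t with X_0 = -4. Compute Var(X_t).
Var(X_t) = 9*exp(t)/25 - 9/25

The variance V(t) = Var(X_t) satisfies V'(t) = 2 a V(t) + c^2 with V(0) = 0 (drift coefficient is linear in X, diffusion is constant). With a = 1/2, c = 3/5, the solution is
  V(t) = (c^2 / (2 a)) * (exp(2 a t) - 1)
       = ((3/5)^2 / (2*(1/2))) * (exp(1 t) - 1)
       = 9*exp(t)/25 - 9/25.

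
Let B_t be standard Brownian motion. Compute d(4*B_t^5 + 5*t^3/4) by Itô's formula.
d(4*B_t^5 + 5*t^3/4) = (40*B_t^3 + 15*t^2/4) dt + (20*B_t^4) dB_t

Itô's formula for f(t, x): d f(t, B_t) = (f_t + (1/2) f_xx) dt + f_x dB_t. Compute partials of f(t, x) = 5*t^3/4 + 4*x^5:
  f_t(t,x)  = 15*t^2/4
  f_x(t,x)  = 20*x^4
  f_xx(t,x) = 80*x^3
Assemble drift = f_t + (1/2) f_xx = 15*t^2/4 + 40*x^3 and diffusion = f_x = 20*x^4. Substituting x = B_t:
  d(4*B_t^5 + 5*t^3/4) = (40*B_t^3 + 15*t^2/4) dt + (20*B_t^4) dB_t.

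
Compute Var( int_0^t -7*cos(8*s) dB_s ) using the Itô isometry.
Var = 49*t/2 + 49*sin(8*t)*cos(8*t)/16

The Itô integral of a deterministic integrand f(s) has mean 0 because each increment f(s) * (B_{s+ds} - B_s) has mean 0. By the Itô isometry:
  Var( int_0^t f(s) dB_s ) = E[ (int_0^t f(s) dB_s)^2 ] = int_0^t f(s)^2 ds.
Here f(s) = -7*cos(8*s), so f(s)^2 = 49*cos(8*s)^2. Integrate:
  int_0^t (49*cos(8*s)^2) ds = 49*t/2 + 49*sin(8*t)*cos(8*t)/16.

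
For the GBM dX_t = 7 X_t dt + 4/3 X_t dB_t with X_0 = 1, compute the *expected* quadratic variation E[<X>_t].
E[<X>_t] = 8*exp(142*t/9)/71 - 8/71

<X>_t = int_0^t ((4/3) * X_s)^2 ds. Taking expectation inside the integral: E[<X>_t] = (4/3)^2 * int_0^t E[X_s^2] ds. For GBM, E[X_s^2] = x_0^2 * exp((2 mu + sigma^2) s). Integrating:
  E[<X>_t] = (4/3)^2 * 1^2 * (exp((2*7 + (4/3)^2) t) - 1) / (2*7 + (4/3)^2)
           = (4/3)^2 * 1^2 * (exp((142/9) t) - 1) / (142/9) = 8*exp(142*t/9)/71 - 8/71.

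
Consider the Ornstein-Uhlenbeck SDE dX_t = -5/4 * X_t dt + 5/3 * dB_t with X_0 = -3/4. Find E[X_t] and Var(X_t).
E[X_t] = -3*exp(-5*t/4)/4; Var(X_t) = 10/9 - 10*exp(-5*t/2)/9

The OU SDE dX = -theta X dt + sigma dB admits the integrating factor exp(theta t): d(exp(theta t) X_t) = sigma exp(theta t) dB_t. Integrating from 0 to t:
  X_t = x_0 * exp(-theta t) + sigma * int_0^t exp(-theta (t-s)) dB_s.
The Itô integral has mean 0 and (by the Itô isometry) variance sigma^2 * int_0^t exp(-2 theta (t - s)) ds = sigma^2 * (1 - exp(-2 theta t)) / (2 theta).
With theta = 5/4, sigma = 5/3, x_0 = -3/4:
  E[X_t] = -3/4 * exp(-5/4 t) = -3*exp(-5*t/4)/4
  Var(X_t) = (5/3)^2 * (1 - exp(-2*5/4 t)) / (2 * 5/4) = 10/9 - 10*exp(-5*t/2)/9.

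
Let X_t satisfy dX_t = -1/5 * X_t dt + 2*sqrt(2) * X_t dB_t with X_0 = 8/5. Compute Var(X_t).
Var(X_t) = (64*exp(8*t) - 64)*exp(-2*t/5)/25

For GBM dX = mu X dt + sigma X dB with X_0 = x_0, apply Itô to Y = log X: dY = (mu - sigma^2/2) dt + sigma dB, so Y_t = log(x_0) + (mu - sigma^2/2) t + sigma B_t and hence X_t = x_0 * exp((mu - sigma^2/2) t + sigma B_t).
With mu = -1/5, sigma = 2*sqrt(2), x_0 = 8/5, this gives:
  X_t = 8/5 * exp((-21/5) * t + (2*sqrt(2)) * B_t).
Since sigma*B_t ~ Normal(0, sigma^2 t), E[exp(sigma*B_t)] = exp(sigma^2 t / 2); so E[X_t] = x_0 * exp((mu - sigma^2/2) t) * exp(sigma^2 t / 2) = x_0 * exp(mu t) = 8*exp(-t/5)/5.
Var(X_t) = E[X_t^2] - (E[X_t])^2 = x_0^2 * exp(2 mu t) * (exp(sigma^2 t) - 1) = (64*exp(8*t) - 64)*exp(-2*t/5)/25.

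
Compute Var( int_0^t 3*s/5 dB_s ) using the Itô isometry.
Var = 3*t^3/25

The Itô integral of a deterministic integrand f(s) has mean 0 because each increment f(s) * (B_{s+ds} - B_s) has mean 0. By the Itô isometry:
  Var( int_0^t f(s) dB_s ) = E[ (int_0^t f(s) dB_s)^2 ] = int_0^t f(s)^2 ds.
Here f(s) = 3*s/5, so f(s)^2 = 9*s^2/25. Integrate:
  int_0^t (9*s^2/25) ds = 3*t^3/25.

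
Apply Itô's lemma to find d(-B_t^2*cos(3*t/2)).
d(-B_t^2*cos(3*t/2)) = (3*B_t^2*sin(3*t/2)/2 - cos(3*t/2)) dt + (-2*B_t*cos(3*t/2)) dB_t

Itô's formula for f(t, x): d f(t, B_t) = (f_t + (1/2) f_xx) dt + f_x dB_t. Compute partials of f(t, x) = -x^2*cos(3*t/2):
  f_t(t,x)  = 3*x^2*sin(3*t/2)/2
  f_x(t,x)  = -2*x*cos(3*t/2)
  f_xx(t,x) = -2*cos(3*t/2)
Assemble drift = f_t + (1/2) f_xx = 3*x^2*sin(3*t/2)/2 - cos(3*t/2) and diffusion = f_x = -2*x*cos(3*t/2). Substituting x = B_t:
  d(-B_t^2*cos(3*t/2)) = (3*B_t^2*sin(3*t/2)/2 - cos(3*t/2)) dt + (-2*B_t*cos(3*t/2)) dB_t.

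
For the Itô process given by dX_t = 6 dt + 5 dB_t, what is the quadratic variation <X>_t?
<X>_t = 25*t

For an Itô process dX_t = a(t) dt + b(t) dB_t, the quadratic variation is <X>_t = int_0^t b(s)^2 ds (the drift term does not contribute). Here b(s) = 5, so
  b(s)^2 = 25.
Integrating from 0 to t:
  <X>_t = int_0^t (25) ds = 25*t.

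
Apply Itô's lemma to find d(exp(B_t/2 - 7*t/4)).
d(exp(B_t/2 - 7*t/4)) = (-13*exp(B_t/2 - 7*t/4)/8) dt + (exp(B_t/2 - 7*t/4)/2) dB_t

Itô's formula for f(t, x): d f(t, B_t) = (f_t + (1/2) f_xx) dt + f_x dB_t. Compute partials of f(t, x) = exp(-7*t/4 + x/2):
  f_t(t,x)  = -7*exp(-7*t/4 + x/2)/4
  f_x(t,x)  = exp(-7*t/4 + x/2)/2
  f_xx(t,x) = exp(-7*t/4 + x/2)/4
Assemble drift = f_t + (1/2) f_xx = -13*exp(-7*t/4 + x/2)/8 and diffusion = f_x = exp(-7*t/4 + x/2)/2. Substituting x = B_t:
  d(exp(B_t/2 - 7*t/4)) = (-13*exp(B_t/2 - 7*t/4)/8) dt + (exp(B_t/2 - 7*t/4)/2) dB_t.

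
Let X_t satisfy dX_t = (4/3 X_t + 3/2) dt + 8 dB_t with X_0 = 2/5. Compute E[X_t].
E[X_t] = 61*exp(4*t/3)/40 - 9/8

Taking expectations and using E[dB_t] = 0, the mean m(t) = E[X_t] satisfies the ODE m'(t) = a m(t) + b with m(0) = x_0. With a = 4/3, b = 3/2, x_0 = 2/5, the solution is
  m(t) = x_0 * exp(a t) + (b/a) * (exp(a t) - 1)
       = (2/5) * exp((4/3) t) + ((3/2)/(4/3)) * (exp((4/3) t) - 1)
       = 61*exp(4*t/3)/40 - 9/8.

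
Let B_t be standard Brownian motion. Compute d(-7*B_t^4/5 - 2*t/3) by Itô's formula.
d(-7*B_t^4/5 - 2*t/3) = (-42*B_t^2/5 - 2/3) dt + (-28*B_t^3/5) dB_t

Itô's formula for f(t, x): d f(t, B_t) = (f_t + (1/2) f_xx) dt + f_x dB_t. Compute partials of f(t, x) = -2*t/3 - 7*x^4/5:
  f_t(t,x)  = -2/3
  f_x(t,x)  = -28*x^3/5
  f_xx(t,x) = -84*x^2/5
Assemble drift = f_t + (1/2) f_xx = -42*x^2/5 - 2/3 and diffusion = f_x = -28*x^3/5. Substituting x = B_t:
  d(-7*B_t^4/5 - 2*t/3) = (-42*B_t^2/5 - 2/3) dt + (-28*B_t^3/5) dB_t.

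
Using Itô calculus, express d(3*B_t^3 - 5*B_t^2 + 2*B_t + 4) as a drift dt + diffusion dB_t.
d(3*B_t^3 - 5*B_t^2 + 2*B_t + 4) = (9*B_t - 5) dt + (9*B_t^2 - 10*B_t + 2) dB_t

Itô's formula for f(B_t) gives d f(B_t) = f'(B_t) dB_t + (1/2) f''(B_t) dt. Compute derivatives of f(x) = 3*x^3 - 5*x^2 + 2*x + 4:
  f'(x)  = 9*x^2 - 10*x + 2
  f''(x) = 18*x - 10
Substitute x = B_t and multiply the f'' term by 1/2:
  drift     = (1/2) * (18*x - 10) evaluated at B_t = 9*B_t - 5
  diffusion = (9*x^2 - 10*x + 2) evaluated at B_t = 9*B_t^2 - 10*B_t + 2
Therefore d(3*B_t^3 - 5*B_t^2 + 2*B_t + 4) = (9*B_t - 5) dt + (9*B_t^2 - 10*B_t + 2) dB_t.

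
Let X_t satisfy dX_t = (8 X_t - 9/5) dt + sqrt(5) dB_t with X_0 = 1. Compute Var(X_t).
Var(X_t) = 5*exp(16*t)/16 - 5/16

The variance V(t) = Var(X_t) satisfies V'(t) = 2 a V(t) + c^2 with V(0) = 0 (drift coefficient is linear in X, diffusion is constant). With a = 8, c = sqrt(5), the solution is
  V(t) = (c^2 / (2 a)) * (exp(2 a t) - 1)
       = (sqrt(5)^2 / (2*8)) * (exp(16 t) - 1)
       = 5*exp(16*t)/16 - 5/16.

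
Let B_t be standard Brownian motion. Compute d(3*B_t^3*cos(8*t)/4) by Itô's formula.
d(3*B_t^3*cos(8*t)/4) = (-6*B_t^3*sin(8*t) + 9*B_t*cos(8*t)/4) dt + (9*B_t^2*cos(8*t)/4) dB_t

Itô's formula for f(t, x): d f(t, B_t) = (f_t + (1/2) f_xx) dt + f_x dB_t. Compute partials of f(t, x) = 3*x^3*cos(8*t)/4:
  f_t(t,x)  = -6*x^3*sin(8*t)
  f_x(t,x)  = 9*x^2*cos(8*t)/4
  f_xx(t,x) = 9*x*cos(8*t)/2
Assemble drift = f_t + (1/2) f_xx = -6*x^3*sin(8*t) + 9*x*cos(8*t)/4 and diffusion = f_x = 9*x^2*cos(8*t)/4. Substituting x = B_t:
  d(3*B_t^3*cos(8*t)/4) = (-6*B_t^3*sin(8*t) + 9*B_t*cos(8*t)/4) dt + (9*B_t^2*cos(8*t)/4) dB_t.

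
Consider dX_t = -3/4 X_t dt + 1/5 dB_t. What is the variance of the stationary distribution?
lim Var(X_t) = 2/75

The OU SDE dX = -theta X dt + sigma dB admits the integrating factor exp(theta t): d(exp(theta t) X_t) = sigma exp(theta t) dB_t. Integrating from 0 to t gives X_t = x_0 * exp(-theta t) + sigma * int_0^t exp(-theta (t-s)) dB_s for any initial x_0. The Itô integral has variance (by the Itô isometry) sigma^2 * int_0^t exp(-2 theta (t - s)) ds = sigma^2 * (1 - exp(-2 theta t)) / (2 theta), independent of x_0.
With theta = 3/4, sigma = 1/5:
  Var(X_t) = (1/5)^2 * (1 - exp(-2*3/4 t)) / (2 * 3/4) = 2/75 - 2*exp(-3*t/2)/75.
As t -> infinity, exp(-2*3/4 t) -> 0, so the stationary variance is sigma^2 / (2 theta) = 2/75.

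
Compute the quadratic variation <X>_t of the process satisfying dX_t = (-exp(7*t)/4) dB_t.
<X>_t = exp(14*t)/224 - 1/224

For an Itô process dX_t = a(t) dt + b(t) dB_t, the quadratic variation is <X>_t = int_0^t b(s)^2 ds (the drift term does not contribute). Here b(s) = -exp(7*s)/4, so
  b(s)^2 = exp(14*s)/16.
Integrating from 0 to t:
  <X>_t = int_0^t (exp(14*s)/16) ds = exp(14*t)/224 - 1/224.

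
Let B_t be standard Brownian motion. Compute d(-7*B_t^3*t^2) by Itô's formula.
d(-7*B_t^3*t^2) = (7*B_t*t*(-2*B_t^2 - 3*t)) dt + (-21*B_t^2*t^2) dB_t

Itô's formula for f(t, x): d f(t, B_t) = (f_t + (1/2) f_xx) dt + f_x dB_t. Compute partials of f(t, x) = -7*t^2*x^3:
  f_t(t,x)  = -14*t*x^3
  f_x(t,x)  = -21*t^2*x^2
  f_xx(t,x) = -42*t^2*x
Assemble drift = f_t + (1/2) f_xx = 7*t*x*(-3*t - 2*x^2) and diffusion = f_x = -21*t^2*x^2. Substituting x = B_t:
  d(-7*B_t^3*t^2) = (7*B_t*t*(-2*B_t^2 - 3*t)) dt + (-21*B_t^2*t^2) dB_t.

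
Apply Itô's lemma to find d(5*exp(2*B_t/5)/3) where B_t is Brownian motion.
d(5*exp(2*B_t/5)/3) = (2*exp(2*B_t/5)/15) dt + (2*exp(2*B_t/5)/3) dB_t

Itô's formula for f(B_t) gives d f(B_t) = f'(B_t) dB_t + (1/2) f''(B_t) dt. Compute derivatives of f(x) = 5*exp(2*x/5)/3:
  f'(x)  = 2*exp(2*x/5)/3
  f''(x) = 4*exp(2*x/5)/15
Substitute x = B_t and multiply the f'' term by 1/2:
  drift     = (1/2) * (4*exp(2*x/5)/15) evaluated at B_t = 2*exp(2*B_t/5)/15
  diffusion = (2*exp(2*x/5)/3) evaluated at B_t = 2*exp(2*B_t/5)/3
Therefore d(5*exp(2*B_t/5)/3) = (2*exp(2*B_t/5)/15) dt + (2*exp(2*B_t/5)/3) dB_t.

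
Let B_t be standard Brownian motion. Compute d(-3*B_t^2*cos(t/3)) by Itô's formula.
d(-3*B_t^2*cos(t/3)) = (B_t^2*sin(t/3) - 3*cos(t/3)) dt + (-6*B_t*cos(t/3)) dB_t

Itô's formula for f(t, x): d f(t, B_t) = (f_t + (1/2) f_xx) dt + f_x dB_t. Compute partials of f(t, x) = -3*x^2*cos(t/3):
  f_t(t,x)  = x^2*sin(t/3)
  f_x(t,x)  = -6*x*cos(t/3)
  f_xx(t,x) = -6*cos(t/3)
Assemble drift = f_t + (1/2) f_xx = x^2*sin(t/3) - 3*cos(t/3) and diffusion = f_x = -6*x*cos(t/3). Substituting x = B_t:
  d(-3*B_t^2*cos(t/3)) = (B_t^2*sin(t/3) - 3*cos(t/3)) dt + (-6*B_t*cos(t/3)) dB_t.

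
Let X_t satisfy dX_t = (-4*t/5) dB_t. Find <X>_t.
<X>_t = 16*t^3/75

For an Itô process dX_t = a(t) dt + b(t) dB_t, the quadratic variation is <X>_t = int_0^t b(s)^2 ds (the drift term does not contribute). Here b(s) = -4*s/5, so
  b(s)^2 = 16*s^2/25.
Integrating from 0 to t:
  <X>_t = int_0^t (16*s^2/25) ds = 16*t^3/75.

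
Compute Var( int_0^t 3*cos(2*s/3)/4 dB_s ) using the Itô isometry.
Var = 9*t/32 + 27*sin(4*t/3)/128

The Itô integral of a deterministic integrand f(s) has mean 0 because each increment f(s) * (B_{s+ds} - B_s) has mean 0. By the Itô isometry:
  Var( int_0^t f(s) dB_s ) = E[ (int_0^t f(s) dB_s)^2 ] = int_0^t f(s)^2 ds.
Here f(s) = 3*cos(2*s/3)/4, so f(s)^2 = 9*cos(2*s/3)^2/16. Integrate:
  int_0^t (9*cos(2*s/3)^2/16) ds = 9*t/32 + 27*sin(4*t/3)/128.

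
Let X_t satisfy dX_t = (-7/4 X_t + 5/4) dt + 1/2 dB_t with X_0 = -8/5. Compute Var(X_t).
Var(X_t) = 1/14 - exp(-7*t/2)/14

The variance V(t) = Var(X_t) satisfies V'(t) = 2 a V(t) + c^2 with V(0) = 0 (drift coefficient is linear in X, diffusion is constant). With a = -7/4, c = 1/2, the solution is
  V(t) = (c^2 / (2 a)) * (exp(2 a t) - 1)
       = ((1/2)^2 / (2*(-7/4))) * (exp((-7/2) t) - 1)
       = 1/14 - exp(-7*t/2)/14.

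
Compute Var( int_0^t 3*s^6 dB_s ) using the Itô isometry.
Var = 9*t^13/13

The Itô integral of a deterministic integrand f(s) has mean 0 because each increment f(s) * (B_{s+ds} - B_s) has mean 0. By the Itô isometry:
  Var( int_0^t f(s) dB_s ) = E[ (int_0^t f(s) dB_s)^2 ] = int_0^t f(s)^2 ds.
Here f(s) = 3*s^6, so f(s)^2 = 9*s^12. Integrate:
  int_0^t (9*s^12) ds = 9*t^13/13.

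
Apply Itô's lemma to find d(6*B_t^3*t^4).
d(6*B_t^3*t^4) = (6*B_t*t^3*(4*B_t^2 + 3*t)) dt + (18*B_t^2*t^4) dB_t

Itô's formula for f(t, x): d f(t, B_t) = (f_t + (1/2) f_xx) dt + f_x dB_t. Compute partials of f(t, x) = 6*t^4*x^3:
  f_t(t,x)  = 24*t^3*x^3
  f_x(t,x)  = 18*t^4*x^2
  f_xx(t,x) = 36*t^4*x
Assemble drift = f_t + (1/2) f_xx = 6*t^3*x*(3*t + 4*x^2) and diffusion = f_x = 18*t^4*x^2. Substituting x = B_t:
  d(6*B_t^3*t^4) = (6*B_t*t^3*(4*B_t^2 + 3*t)) dt + (18*B_t^2*t^4) dB_t.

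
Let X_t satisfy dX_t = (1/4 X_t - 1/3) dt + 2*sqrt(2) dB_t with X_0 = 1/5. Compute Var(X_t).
Var(X_t) = 16*exp(t/2) - 16

The variance V(t) = Var(X_t) satisfies V'(t) = 2 a V(t) + c^2 with V(0) = 0 (drift coefficient is linear in X, diffusion is constant). With a = 1/4, c = 2*sqrt(2), the solution is
  V(t) = (c^2 / (2 a)) * (exp(2 a t) - 1)
       = ((2*sqrt(2))^2 / (2*(1/4))) * (exp((1/2) t) - 1)
       = 16*exp(t/2) - 16.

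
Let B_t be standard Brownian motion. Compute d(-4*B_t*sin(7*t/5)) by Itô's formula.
d(-4*B_t*sin(7*t/5)) = (-28*B_t*cos(7*t/5)/5) dt + (-4*sin(7*t/5)) dB_t

Itô's formula for f(t, x): d f(t, B_t) = (f_t + (1/2) f_xx) dt + f_x dB_t. Compute partials of f(t, x) = -4*x*sin(7*t/5):
  f_t(t,x)  = -28*x*cos(7*t/5)/5
  f_x(t,x)  = -4*sin(7*t/5)
  f_xx(t,x) = 0
Assemble drift = f_t + (1/2) f_xx = -28*x*cos(7*t/5)/5 and diffusion = f_x = -4*sin(7*t/5). Substituting x = B_t:
  d(-4*B_t*sin(7*t/5)) = (-28*B_t*cos(7*t/5)/5) dt + (-4*sin(7*t/5)) dB_t.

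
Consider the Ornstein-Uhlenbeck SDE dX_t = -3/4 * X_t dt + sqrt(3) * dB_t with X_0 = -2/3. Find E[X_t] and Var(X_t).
E[X_t] = -2*exp(-3*t/4)/3; Var(X_t) = 2 - 2*exp(-3*t/2)

The OU SDE dX = -theta X dt + sigma dB admits the integrating factor exp(theta t): d(exp(theta t) X_t) = sigma exp(theta t) dB_t. Integrating from 0 to t:
  X_t = x_0 * exp(-theta t) + sigma * int_0^t exp(-theta (t-s)) dB_s.
The Itô integral has mean 0 and (by the Itô isometry) variance sigma^2 * int_0^t exp(-2 theta (t - s)) ds = sigma^2 * (1 - exp(-2 theta t)) / (2 theta).
With theta = 3/4, sigma = sqrt(3), x_0 = -2/3:
  E[X_t] = -2/3 * exp(-3/4 t) = -2*exp(-3*t/4)/3
  Var(X_t) = (sqrt(3))^2 * (1 - exp(-2*3/4 t)) / (2 * 3/4) = 2 - 2*exp(-3*t/2).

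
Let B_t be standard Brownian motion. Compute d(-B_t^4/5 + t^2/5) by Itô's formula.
d(-B_t^4/5 + t^2/5) = (-6*B_t^2/5 + 2*t/5) dt + (-4*B_t^3/5) dB_t

Itô's formula for f(t, x): d f(t, B_t) = (f_t + (1/2) f_xx) dt + f_x dB_t. Compute partials of f(t, x) = t^2/5 - x^4/5:
  f_t(t,x)  = 2*t/5
  f_x(t,x)  = -4*x^3/5
  f_xx(t,x) = -12*x^2/5
Assemble drift = f_t + (1/2) f_xx = 2*t/5 - 6*x^2/5 and diffusion = f_x = -4*x^3/5. Substituting x = B_t:
  d(-B_t^4/5 + t^2/5) = (-6*B_t^2/5 + 2*t/5) dt + (-4*B_t^3/5) dB_t.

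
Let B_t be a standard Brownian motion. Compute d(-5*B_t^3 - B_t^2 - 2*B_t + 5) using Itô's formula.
d(-5*B_t^3 - B_t^2 - 2*B_t + 5) = (-15*B_t - 1) dt + (-15*B_t^2 - 2*B_t - 2) dB_t

Itô's formula for f(B_t) gives d f(B_t) = f'(B_t) dB_t + (1/2) f''(B_t) dt. Compute derivatives of f(x) = -5*x^3 - x^2 - 2*x + 5:
  f'(x)  = -15*x^2 - 2*x - 2
  f''(x) = -30*x - 2
Substitute x = B_t and multiply the f'' term by 1/2:
  drift     = (1/2) * (-30*x - 2) evaluated at B_t = -15*B_t - 1
  diffusion = (-15*x^2 - 2*x - 2) evaluated at B_t = -15*B_t^2 - 2*B_t - 2
Therefore d(-5*B_t^3 - B_t^2 - 2*B_t + 5) = (-15*B_t - 1) dt + (-15*B_t^2 - 2*B_t - 2) dB_t.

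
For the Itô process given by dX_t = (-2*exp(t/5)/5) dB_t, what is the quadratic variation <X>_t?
<X>_t = 2*exp(2*t/5)/5 - 2/5

For an Itô process dX_t = a(t) dt + b(t) dB_t, the quadratic variation is <X>_t = int_0^t b(s)^2 ds (the drift term does not contribute). Here b(s) = -2*exp(s/5)/5, so
  b(s)^2 = 4*exp(2*s/5)/25.
Integrating from 0 to t:
  <X>_t = int_0^t (4*exp(2*s/5)/25) ds = 2*exp(2*t/5)/5 - 2/5.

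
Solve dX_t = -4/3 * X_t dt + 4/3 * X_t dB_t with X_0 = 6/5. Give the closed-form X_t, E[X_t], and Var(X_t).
X_t = 6/5 * exp((-20/9) t + (4/3) B_t); E[X_t] = 6*exp(-4*t/3)/5; Var(X_t) = (36*exp(16*t/9) - 36)*exp(-8*t/3)/25

For GBM dX = mu X dt + sigma X dB with X_0 = x_0, apply Itô to Y = log X: dY = (mu - sigma^2/2) dt + sigma dB, so Y_t = log(x_0) + (mu - sigma^2/2) t + sigma B_t and hence X_t = x_0 * exp((mu - sigma^2/2) t + sigma B_t).
With mu = -4/3, sigma = 4/3, x_0 = 6/5, this gives:
  X_t = 6/5 * exp((-20/9) * t + (4/3) * B_t).
Since sigma*B_t ~ Normal(0, sigma^2 t), E[exp(sigma*B_t)] = exp(sigma^2 t / 2); so E[X_t] = x_0 * exp((mu - sigma^2/2) t) * exp(sigma^2 t / 2) = x_0 * exp(mu t) = 6*exp(-4*t/3)/5.
Var(X_t) = E[X_t^2] - (E[X_t])^2 = x_0^2 * exp(2 mu t) * (exp(sigma^2 t) - 1) = (36*exp(16*t/9) - 36)*exp(-8*t/3)/25.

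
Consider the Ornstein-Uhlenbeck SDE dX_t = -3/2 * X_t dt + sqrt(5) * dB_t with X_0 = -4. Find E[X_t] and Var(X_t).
E[X_t] = -4*exp(-3*t/2); Var(X_t) = 5/3 - 5*exp(-3*t)/3

The OU SDE dX = -theta X dt + sigma dB admits the integrating factor exp(theta t): d(exp(theta t) X_t) = sigma exp(theta t) dB_t. Integrating from 0 to t:
  X_t = x_0 * exp(-theta t) + sigma * int_0^t exp(-theta (t-s)) dB_s.
The Itô integral has mean 0 and (by the Itô isometry) variance sigma^2 * int_0^t exp(-2 theta (t - s)) ds = sigma^2 * (1 - exp(-2 theta t)) / (2 theta).
With theta = 3/2, sigma = sqrt(5), x_0 = -4:
  E[X_t] = -4 * exp(-3/2 t) = -4*exp(-3*t/2)
  Var(X_t) = (sqrt(5))^2 * (1 - exp(-2*3/2 t)) / (2 * 3/2) = 5/3 - 5*exp(-3*t)/3.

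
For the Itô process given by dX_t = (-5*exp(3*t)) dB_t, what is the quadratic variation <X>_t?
<X>_t = 25*exp(6*t)/6 - 25/6

For an Itô process dX_t = a(t) dt + b(t) dB_t, the quadratic variation is <X>_t = int_0^t b(s)^2 ds (the drift term does not contribute). Here b(s) = -5*exp(3*s), so
  b(s)^2 = 25*exp(6*s).
Integrating from 0 to t:
  <X>_t = int_0^t (25*exp(6*s)) ds = 25*exp(6*t)/6 - 25/6.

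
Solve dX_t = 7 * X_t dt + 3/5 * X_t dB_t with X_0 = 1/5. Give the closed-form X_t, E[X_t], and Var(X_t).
X_t = 1/5 * exp((341/50) t + (3/5) B_t); E[X_t] = exp(7*t)/5; Var(X_t) = (exp(9*t/25) - 1)*exp(14*t)/25

For GBM dX = mu X dt + sigma X dB with X_0 = x_0, apply Itô to Y = log X: dY = (mu - sigma^2/2) dt + sigma dB, so Y_t = log(x_0) + (mu - sigma^2/2) t + sigma B_t and hence X_t = x_0 * exp((mu - sigma^2/2) t + sigma B_t).
With mu = 7, sigma = 3/5, x_0 = 1/5, this gives:
  X_t = 1/5 * exp((341/50) * t + (3/5) * B_t).
Since sigma*B_t ~ Normal(0, sigma^2 t), E[exp(sigma*B_t)] = exp(sigma^2 t / 2); so E[X_t] = x_0 * exp((mu - sigma^2/2) t) * exp(sigma^2 t / 2) = x_0 * exp(mu t) = exp(7*t)/5.
Var(X_t) = E[X_t^2] - (E[X_t])^2 = x_0^2 * exp(2 mu t) * (exp(sigma^2 t) - 1) = (exp(9*t/25) - 1)*exp(14*t)/25.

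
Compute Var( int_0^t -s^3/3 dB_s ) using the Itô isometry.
Var = t^7/63

The Itô integral of a deterministic integrand f(s) has mean 0 because each increment f(s) * (B_{s+ds} - B_s) has mean 0. By the Itô isometry:
  Var( int_0^t f(s) dB_s ) = E[ (int_0^t f(s) dB_s)^2 ] = int_0^t f(s)^2 ds.
Here f(s) = -s^3/3, so f(s)^2 = s^6/9. Integrate:
  int_0^t (s^6/9) ds = t^7/63.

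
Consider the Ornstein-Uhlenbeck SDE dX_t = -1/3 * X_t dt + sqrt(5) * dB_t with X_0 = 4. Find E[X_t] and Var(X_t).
E[X_t] = 4*exp(-t/3); Var(X_t) = 15/2 - 15*exp(-2*t/3)/2

The OU SDE dX = -theta X dt + sigma dB admits the integrating factor exp(theta t): d(exp(theta t) X_t) = sigma exp(theta t) dB_t. Integrating from 0 to t:
  X_t = x_0 * exp(-theta t) + sigma * int_0^t exp(-theta (t-s)) dB_s.
The Itô integral has mean 0 and (by the Itô isometry) variance sigma^2 * int_0^t exp(-2 theta (t - s)) ds = sigma^2 * (1 - exp(-2 theta t)) / (2 theta).
With theta = 1/3, sigma = sqrt(5), x_0 = 4:
  E[X_t] = 4 * exp(-1/3 t) = 4*exp(-t/3)
  Var(X_t) = (sqrt(5))^2 * (1 - exp(-2*1/3 t)) / (2 * 1/3) = 15/2 - 15*exp(-2*t/3)/2.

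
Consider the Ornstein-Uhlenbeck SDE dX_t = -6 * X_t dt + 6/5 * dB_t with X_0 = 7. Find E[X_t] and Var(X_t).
E[X_t] = 7*exp(-6*t); Var(X_t) = 3/25 - 3*exp(-12*t)/25

The OU SDE dX = -theta X dt + sigma dB admits the integrating factor exp(theta t): d(exp(theta t) X_t) = sigma exp(theta t) dB_t. Integrating from 0 to t:
  X_t = x_0 * exp(-theta t) + sigma * int_0^t exp(-theta (t-s)) dB_s.
The Itô integral has mean 0 and (by the Itô isometry) variance sigma^2 * int_0^t exp(-2 theta (t - s)) ds = sigma^2 * (1 - exp(-2 theta t)) / (2 theta).
With theta = 6, sigma = 6/5, x_0 = 7:
  E[X_t] = 7 * exp(-6 t) = 7*exp(-6*t)
  Var(X_t) = (6/5)^2 * (1 - exp(-2*6 t)) / (2 * 6) = 3/25 - 3*exp(-12*t)/25.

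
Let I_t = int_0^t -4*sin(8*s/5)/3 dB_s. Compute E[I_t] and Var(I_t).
E[I_t] = 0; Var(I_t) = 8*t/9 - 5*sin(8*t/5)*cos(8*t/5)/9

The Itô integral of a deterministic integrand f(s) has mean 0 because each increment f(s) * (B_{s+ds} - B_s) has mean 0. By the Itô isometry:
  Var( int_0^t f(s) dB_s ) = E[ (int_0^t f(s) dB_s)^2 ] = int_0^t f(s)^2 ds.
Here f(s) = -4*sin(8*s/5)/3, so f(s)^2 = 16*sin(8*s/5)^2/9. Integrate:
  int_0^t (16*sin(8*s/5)^2/9) ds = 8*t/9 - 5*sin(8*t/5)*cos(8*t/5)/9.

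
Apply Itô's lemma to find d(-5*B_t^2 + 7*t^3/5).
d(-5*B_t^2 + 7*t^3/5) = (21*t^2/5 - 5) dt + (-10*B_t) dB_t

Itô's formula for f(t, x): d f(t, B_t) = (f_t + (1/2) f_xx) dt + f_x dB_t. Compute partials of f(t, x) = 7*t^3/5 - 5*x^2:
  f_t(t,x)  = 21*t^2/5
  f_x(t,x)  = -10*x
  f_xx(t,x) = -10
Assemble drift = f_t + (1/2) f_xx = 21*t^2/5 - 5 and diffusion = f_x = -10*x. Substituting x = B_t:
  d(-5*B_t^2 + 7*t^3/5) = (21*t^2/5 - 5) dt + (-10*B_t) dB_t.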